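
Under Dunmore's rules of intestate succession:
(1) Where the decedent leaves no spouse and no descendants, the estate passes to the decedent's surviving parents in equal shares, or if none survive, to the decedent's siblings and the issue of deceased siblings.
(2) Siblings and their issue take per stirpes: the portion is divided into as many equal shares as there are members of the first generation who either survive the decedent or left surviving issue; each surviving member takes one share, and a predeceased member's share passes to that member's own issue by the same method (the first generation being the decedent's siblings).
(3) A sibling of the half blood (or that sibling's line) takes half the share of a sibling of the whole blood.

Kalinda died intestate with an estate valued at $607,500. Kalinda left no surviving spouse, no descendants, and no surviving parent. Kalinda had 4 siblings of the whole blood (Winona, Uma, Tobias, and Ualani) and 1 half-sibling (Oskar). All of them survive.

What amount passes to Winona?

The entire $607,500 passes to the siblings and their issue.
Counting each half-blood sibling's line as half a unit, there are 9/2 units in $607,500, so one unit is $135,000. Whole-blood lines (Winona, Uma, Tobias, and Ualani) take $135,000 each; half-blood lines (Oskar) take $67,500 each.

Winona receives $135,000.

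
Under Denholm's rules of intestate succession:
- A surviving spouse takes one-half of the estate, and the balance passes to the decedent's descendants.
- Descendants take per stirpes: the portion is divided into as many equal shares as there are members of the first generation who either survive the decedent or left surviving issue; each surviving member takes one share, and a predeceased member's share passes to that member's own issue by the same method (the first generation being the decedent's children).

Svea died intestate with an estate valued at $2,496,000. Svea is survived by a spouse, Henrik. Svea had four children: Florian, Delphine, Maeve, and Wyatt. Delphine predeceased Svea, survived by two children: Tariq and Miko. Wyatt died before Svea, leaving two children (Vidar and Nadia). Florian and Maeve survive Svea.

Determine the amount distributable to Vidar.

Vidar receives $156,000.

Henrik takes one-half of $2,496,000 = $1,248,000. The remaining $1,248,000 passes to the descendants.
The descendants' portion ($1,248,000) is divided into 4 shares of $312,000: Florian and Maeve each take $312,000; Delphine's $312,000 share passes to Delphine's issue; Wyatt's $312,000 share passes to Wyatt's issue.
Delphine's share ($312,000) is divided into 2 shares of $156,000: Tariq and Miko each take $156,000.
Wyatt's share ($312,000) is divided into 2 shares of $156,000: Vidar and Nadia each take $156,000.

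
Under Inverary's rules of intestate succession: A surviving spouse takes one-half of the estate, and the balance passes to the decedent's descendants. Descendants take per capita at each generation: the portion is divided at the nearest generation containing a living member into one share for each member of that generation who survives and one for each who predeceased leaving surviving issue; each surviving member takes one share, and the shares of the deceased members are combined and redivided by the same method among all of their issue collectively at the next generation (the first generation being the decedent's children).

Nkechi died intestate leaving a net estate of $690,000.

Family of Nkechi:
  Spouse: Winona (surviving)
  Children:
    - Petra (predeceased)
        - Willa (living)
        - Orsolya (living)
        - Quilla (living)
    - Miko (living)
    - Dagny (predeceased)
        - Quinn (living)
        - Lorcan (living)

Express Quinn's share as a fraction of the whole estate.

Winona takes one-half of $690,000 = $345,000. The remaining $345,000 passes to the descendants.
The descendants' portion ($345,000) is divided at the children's generation into 3 shares of $115,000. Miko takes $115,000. The 2 shares of the deceased (Petra and Dagny) are combined into a pool of $230,000.
That pool ($230,000) is divided at the grandchildren's generation equally among Willa, Orsolya, Quilla, Quinn, and Lorcan: $46,000 each.

Quinn receives 1/15 of the estate.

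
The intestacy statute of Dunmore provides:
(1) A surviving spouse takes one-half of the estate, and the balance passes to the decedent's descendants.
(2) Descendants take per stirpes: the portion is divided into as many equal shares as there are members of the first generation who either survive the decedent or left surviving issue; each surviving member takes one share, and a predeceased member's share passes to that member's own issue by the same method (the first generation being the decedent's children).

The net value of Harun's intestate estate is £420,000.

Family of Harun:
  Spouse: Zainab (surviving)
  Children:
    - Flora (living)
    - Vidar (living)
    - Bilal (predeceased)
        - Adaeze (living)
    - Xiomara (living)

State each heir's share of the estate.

Zainab takes one-half of £420,000 = £210,000. The remaining £210,000 passes to the descendants.
The descendants' portion (£210,000) is divided into 4 shares of £52,500: Flora, Vidar, and Xiomara each take £52,500; Bilal's £52,500 share passes to Bilal's issue.
Bilal's share (£52,500) passes entirely to Adaeze.

Zainab: £210,000; Flora: £52,500; Vidar: £52,500; Adaeze: £52,500; Xiomara: £52,500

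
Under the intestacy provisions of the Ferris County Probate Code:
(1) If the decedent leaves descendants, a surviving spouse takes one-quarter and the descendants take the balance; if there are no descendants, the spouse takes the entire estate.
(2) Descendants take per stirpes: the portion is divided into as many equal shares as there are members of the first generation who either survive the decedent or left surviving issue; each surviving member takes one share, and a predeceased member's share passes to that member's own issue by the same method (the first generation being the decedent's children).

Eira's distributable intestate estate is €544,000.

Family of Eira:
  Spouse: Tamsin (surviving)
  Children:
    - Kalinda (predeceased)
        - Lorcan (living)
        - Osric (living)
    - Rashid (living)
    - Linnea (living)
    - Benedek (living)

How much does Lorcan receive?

Tamsin takes one-quarter of €544,000 = €136,000. The remaining €408,000 passes to the descendants.
The descendants' portion (€408,000) is divided into 4 shares of €102,000: Rashid, Linnea, and Benedek each take €102,000; Kalinda's €102,000 share passes to Kalinda's issue.
Kalinda's share (€102,000) is divided into 2 shares of €51,000: Lorcan and Osric each take €51,000.

Lorcan receives €51,000.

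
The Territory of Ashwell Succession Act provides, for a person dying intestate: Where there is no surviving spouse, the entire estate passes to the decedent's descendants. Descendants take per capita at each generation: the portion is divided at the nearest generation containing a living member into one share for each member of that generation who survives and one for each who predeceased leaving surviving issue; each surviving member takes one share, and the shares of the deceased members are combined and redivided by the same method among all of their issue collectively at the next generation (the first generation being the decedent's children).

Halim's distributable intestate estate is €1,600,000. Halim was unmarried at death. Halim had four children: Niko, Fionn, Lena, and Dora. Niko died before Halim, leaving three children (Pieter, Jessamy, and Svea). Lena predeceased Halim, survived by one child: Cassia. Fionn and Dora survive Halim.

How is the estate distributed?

The entire €1,600,000 passes to the descendants.
That amount (€1,600,000) is divided at the children's generation into 4 shares of €400,000. Fionn and Dora each take €400,000. The 2 shares of the deceased (Niko and Lena) are combined into a pool of €800,000.
That pool (€800,000) is divided at the grandchildren's generation equally among Pieter, Jessamy, Svea, and Cassia: €200,000 each.

Pieter: €200,000; Jessamy: €200,000; Svea: €200,000; Fionn: €400,000; Cassia: €200,000; Dora: €400,000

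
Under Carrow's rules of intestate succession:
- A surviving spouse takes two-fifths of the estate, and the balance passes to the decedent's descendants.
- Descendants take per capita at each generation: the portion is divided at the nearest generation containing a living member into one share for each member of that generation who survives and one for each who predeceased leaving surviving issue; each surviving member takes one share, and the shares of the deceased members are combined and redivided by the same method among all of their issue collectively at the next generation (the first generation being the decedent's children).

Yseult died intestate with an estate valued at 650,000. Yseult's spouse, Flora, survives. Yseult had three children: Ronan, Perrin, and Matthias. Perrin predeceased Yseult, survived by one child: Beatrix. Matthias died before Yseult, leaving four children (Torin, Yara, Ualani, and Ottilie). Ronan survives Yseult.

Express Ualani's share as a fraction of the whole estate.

Flora takes two-fifths of 650,000 = 260,000. The remaining 390,000 passes to the descendants.
The descendants' portion (390,000) is divided at the children's generation into 3 shares of 130,000. Ronan takes 130,000. The 2 shares of the deceased (Perrin and Matthias) are combined into a pool of 260,000.
That pool (260,000) is divided at the grandchildren's generation equally among Beatrix, Torin, Yara, Ualani, and Ottilie: 52,000 each.

Ualani receives 2/25 of the estate.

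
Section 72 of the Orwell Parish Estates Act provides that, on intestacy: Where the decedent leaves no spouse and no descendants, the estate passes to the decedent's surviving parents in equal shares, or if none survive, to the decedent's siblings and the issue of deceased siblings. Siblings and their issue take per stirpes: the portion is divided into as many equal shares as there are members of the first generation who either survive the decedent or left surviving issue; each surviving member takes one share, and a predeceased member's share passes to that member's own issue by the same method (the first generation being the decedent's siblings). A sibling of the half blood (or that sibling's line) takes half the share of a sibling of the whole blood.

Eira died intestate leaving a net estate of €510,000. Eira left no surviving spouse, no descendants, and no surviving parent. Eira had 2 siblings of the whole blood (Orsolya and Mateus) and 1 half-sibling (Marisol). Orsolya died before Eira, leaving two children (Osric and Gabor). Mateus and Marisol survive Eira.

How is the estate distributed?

The entire €510,000 passes to the siblings and their issue.
Counting each half-blood sibling's line as half a unit, there are 5/2 units in €510,000, so one unit is €204,000. Whole-blood lines (Orsolya and Mateus) take €204,000 each; half-blood lines (Marisol) take €102,000 each.
Orsolya's share (€204,000) is divided into 2 shares of €102,000: Osric and Gabor each take €102,000.

Osric: €102,000; Gabor: €102,000; Mateus: €204,000; Marisol: €102,000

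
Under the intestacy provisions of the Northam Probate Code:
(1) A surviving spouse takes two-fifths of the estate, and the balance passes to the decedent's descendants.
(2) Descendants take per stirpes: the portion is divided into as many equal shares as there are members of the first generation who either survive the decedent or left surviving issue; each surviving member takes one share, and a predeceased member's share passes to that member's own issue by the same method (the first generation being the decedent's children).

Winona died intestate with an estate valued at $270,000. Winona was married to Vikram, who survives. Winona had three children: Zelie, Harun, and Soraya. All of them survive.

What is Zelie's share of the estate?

Vikram takes two-fifths of $270,000 = $108,000. The remaining $162,000 passes to the descendants.
The descendants' portion ($162,000) is divided into 3 shares of $54,000: Zelie, Harun, and Soraya each take $54,000.

Zelie receives $54,000.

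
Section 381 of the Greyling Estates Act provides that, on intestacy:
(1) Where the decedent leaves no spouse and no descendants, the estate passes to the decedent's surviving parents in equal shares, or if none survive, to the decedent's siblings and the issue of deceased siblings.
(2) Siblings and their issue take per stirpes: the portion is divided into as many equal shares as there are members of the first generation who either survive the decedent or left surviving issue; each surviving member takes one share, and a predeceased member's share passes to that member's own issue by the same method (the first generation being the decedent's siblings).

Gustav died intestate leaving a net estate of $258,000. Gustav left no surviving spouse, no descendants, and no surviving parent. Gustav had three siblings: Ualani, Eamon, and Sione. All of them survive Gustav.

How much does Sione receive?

The entire $258,000 passes to the siblings and their issue.
That amount ($258,000) is divided into 3 shares of $86,000: Ualani, Eamon, and Sione each take $86,000.

Sione receives $86,000.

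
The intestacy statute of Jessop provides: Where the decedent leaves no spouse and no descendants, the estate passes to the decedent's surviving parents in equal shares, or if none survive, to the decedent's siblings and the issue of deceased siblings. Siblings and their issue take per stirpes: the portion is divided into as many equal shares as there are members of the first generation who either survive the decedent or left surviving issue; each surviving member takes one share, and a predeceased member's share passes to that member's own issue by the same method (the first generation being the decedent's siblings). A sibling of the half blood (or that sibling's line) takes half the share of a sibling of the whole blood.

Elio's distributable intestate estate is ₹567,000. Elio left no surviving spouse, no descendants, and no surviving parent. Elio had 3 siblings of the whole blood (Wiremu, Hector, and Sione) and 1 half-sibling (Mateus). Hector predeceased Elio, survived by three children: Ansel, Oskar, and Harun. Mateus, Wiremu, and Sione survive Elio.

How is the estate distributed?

Mateus: ₹81,000; Wiremu: ₹162,000; Ansel: ₹54,000; Oskar: ₹54,000; Harun: ₹54,000; Sione: ₹162,000

The entire ₹567,000 passes to the siblings and their issue.
Counting each half-blood sibling's line as half a unit, there are 7/2 units in ₹567,000, so one unit is ₹162,000. Whole-blood lines (Wiremu, Hector, and Sione) take ₹162,000 each; half-blood lines (Mateus) take ₹81,000 each.
Hector's share (₹162,000) is divided into 3 shares of ₹54,000: Ansel, Oskar, and Harun each take ₹54,000.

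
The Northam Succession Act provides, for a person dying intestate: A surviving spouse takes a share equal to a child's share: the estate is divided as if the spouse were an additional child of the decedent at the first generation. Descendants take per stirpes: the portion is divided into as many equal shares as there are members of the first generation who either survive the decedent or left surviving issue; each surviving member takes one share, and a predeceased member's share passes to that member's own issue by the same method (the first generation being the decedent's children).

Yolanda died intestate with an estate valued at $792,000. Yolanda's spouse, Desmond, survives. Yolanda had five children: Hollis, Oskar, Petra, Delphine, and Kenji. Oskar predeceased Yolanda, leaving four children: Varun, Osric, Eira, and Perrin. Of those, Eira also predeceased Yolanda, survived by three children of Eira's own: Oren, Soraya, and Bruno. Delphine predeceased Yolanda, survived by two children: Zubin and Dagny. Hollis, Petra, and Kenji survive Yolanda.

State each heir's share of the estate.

The spouse counts as an additional share at the children's level, so there are 6 primary shares of $132,000. Desmond takes one such share ($132,000).
The children's combined portion ($660,000) is divided into 5 shares of $132,000: Hollis, Petra, and Kenji each take $132,000; Oskar's $132,000 share passes to Oskar's issue; Delphine's $132,000 share passes to Delphine's issue.
Oskar's share ($132,000) is divided into 4 shares of $33,000: Varun, Osric, and Perrin each take $33,000; Eira's $33,000 share passes to Eira's issue.
Eira's share ($33,000) is divided into 3 shares of $11,000: Oren, Soraya, and Bruno each take $11,000.
Delphine's share ($132,000) is divided into 2 shares of $66,000: Zubin and Dagny each take $66,000.

Desmond: $132,000; Hollis: $132,000; Varun: $33,000; Osric: $33,000; Oren: $11,000; Soraya: $11,000; Bruno: $11,000; Perrin: $33,000; Petra: $132,000; Zubin: $66,000; Dagny: $66,000; Kenji: $132,000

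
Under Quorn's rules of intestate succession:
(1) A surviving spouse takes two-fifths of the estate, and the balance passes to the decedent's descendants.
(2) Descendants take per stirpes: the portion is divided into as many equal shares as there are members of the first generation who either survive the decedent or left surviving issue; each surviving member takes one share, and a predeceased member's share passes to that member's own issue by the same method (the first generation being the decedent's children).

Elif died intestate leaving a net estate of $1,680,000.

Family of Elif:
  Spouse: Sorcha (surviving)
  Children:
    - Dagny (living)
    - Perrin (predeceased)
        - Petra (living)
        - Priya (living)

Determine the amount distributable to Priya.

Sorcha takes two-fifths of $1,680,000 = $672,000. The remaining $1,008,000 passes to the descendants.
The descendants' portion ($1,008,000) is divided into 2 shares of $504,000: Dagny takes $504,000; Perrin's $504,000 share passes to Perrin's issue.
Perrin's share ($504,000) is divided into 2 shares of $252,000: Petra and Priya each take $252,000.

Priya receives $252,000.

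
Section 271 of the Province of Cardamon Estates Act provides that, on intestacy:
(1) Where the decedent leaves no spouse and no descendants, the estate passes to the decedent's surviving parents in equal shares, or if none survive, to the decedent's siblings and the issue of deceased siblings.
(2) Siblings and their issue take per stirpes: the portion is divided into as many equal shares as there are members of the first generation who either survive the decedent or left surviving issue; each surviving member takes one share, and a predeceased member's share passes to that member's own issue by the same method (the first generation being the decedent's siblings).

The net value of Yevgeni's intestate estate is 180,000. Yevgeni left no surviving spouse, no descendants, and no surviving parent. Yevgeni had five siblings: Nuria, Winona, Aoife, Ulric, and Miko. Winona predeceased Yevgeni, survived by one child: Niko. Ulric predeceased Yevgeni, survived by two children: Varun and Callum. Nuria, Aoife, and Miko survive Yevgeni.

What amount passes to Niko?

The entire 180,000 passes to the siblings and their issue.
That amount (180,000) is divided into 5 shares of 36,000: Nuria, Aoife, and Miko each take 36,000; Winona's 36,000 share passes to Winona's issue; Ulric's 36,000 share passes to Ulric's issue.
Winona's share (36,000) passes entirely to Niko.
Ulric's share (36,000) is divided into 2 shares of 18,000: Varun and Callum each take 18,000.

Niko receives 36,000.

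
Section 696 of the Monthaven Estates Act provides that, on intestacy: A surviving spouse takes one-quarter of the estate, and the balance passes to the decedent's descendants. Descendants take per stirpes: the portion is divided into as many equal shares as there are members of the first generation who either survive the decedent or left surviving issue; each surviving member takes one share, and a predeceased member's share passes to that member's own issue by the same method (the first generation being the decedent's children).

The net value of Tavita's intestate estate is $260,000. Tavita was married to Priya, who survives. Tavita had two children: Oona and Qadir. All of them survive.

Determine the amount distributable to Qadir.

Qadir receives $97,500.

Priya takes one-quarter of $260,000 = $65,000. The remaining $195,000 passes to the descendants.
The descendants' portion ($195,000) is divided into 2 shares of $97,500: Oona and Qadir each take $97,500.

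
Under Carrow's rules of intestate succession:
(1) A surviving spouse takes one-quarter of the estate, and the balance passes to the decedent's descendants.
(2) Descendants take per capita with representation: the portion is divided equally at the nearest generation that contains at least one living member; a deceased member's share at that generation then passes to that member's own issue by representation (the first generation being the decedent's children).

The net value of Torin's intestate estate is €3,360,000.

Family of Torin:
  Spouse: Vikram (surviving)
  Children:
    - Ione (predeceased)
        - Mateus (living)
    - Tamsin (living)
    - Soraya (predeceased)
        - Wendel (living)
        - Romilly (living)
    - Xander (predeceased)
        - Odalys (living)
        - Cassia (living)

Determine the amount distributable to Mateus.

Mateus receives €630,000.

Vikram takes one-quarter of €3,360,000 = €840,000. The remaining €2,520,000 passes to the descendants.
The descendants' portion (€2,520,000) is divided into 4 shares of €630,000: Tamsin takes €630,000; Ione's €630,000 share passes to Ione's issue; Soraya's €630,000 share passes to Soraya's issue; Xander's €630,000 share passes to Xander's issue.
Ione's share (€630,000) passes entirely to Mateus.
Soraya's share (€630,000) is divided into 2 shares of €315,000: Wendel and Romilly each take €315,000.
Xander's share (€630,000) is divided into 2 shares of €315,000: Odalys and Cassia each take €315,000.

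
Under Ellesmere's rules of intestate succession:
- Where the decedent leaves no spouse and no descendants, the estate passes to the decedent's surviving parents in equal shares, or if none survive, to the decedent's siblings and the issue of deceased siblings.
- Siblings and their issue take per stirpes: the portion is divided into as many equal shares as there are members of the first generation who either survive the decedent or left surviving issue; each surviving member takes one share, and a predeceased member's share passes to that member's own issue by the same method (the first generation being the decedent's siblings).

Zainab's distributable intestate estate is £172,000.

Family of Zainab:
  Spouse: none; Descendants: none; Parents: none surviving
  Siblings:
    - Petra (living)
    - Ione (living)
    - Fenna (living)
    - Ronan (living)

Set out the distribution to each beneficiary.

Petra: £43,000; Ione: £43,000; Fenna: £43,000; Ronan: £43,000

The entire £172,000 passes to the siblings and their issue.
That amount (£172,000) is divided into 4 shares of £43,000: Petra, Ione, Fenna, and Ronan each take £43,000.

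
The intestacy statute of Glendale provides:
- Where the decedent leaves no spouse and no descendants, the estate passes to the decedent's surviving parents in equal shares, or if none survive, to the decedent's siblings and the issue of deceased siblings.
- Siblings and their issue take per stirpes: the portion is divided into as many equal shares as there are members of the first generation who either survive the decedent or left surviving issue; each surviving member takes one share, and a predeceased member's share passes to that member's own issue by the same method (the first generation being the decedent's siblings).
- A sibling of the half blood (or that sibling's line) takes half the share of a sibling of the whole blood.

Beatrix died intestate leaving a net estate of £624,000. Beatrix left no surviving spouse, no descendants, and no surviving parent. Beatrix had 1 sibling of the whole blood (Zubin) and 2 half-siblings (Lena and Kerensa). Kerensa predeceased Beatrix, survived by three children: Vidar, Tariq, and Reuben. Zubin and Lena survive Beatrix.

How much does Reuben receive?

Reuben receives £52,000.

The entire £624,000 passes to the siblings and their issue.
Counting each half-blood sibling's line as half a unit, there are 2 units in £624,000, so one unit is £312,000. Whole-blood lines (Zubin) take £312,000 each; half-blood lines (Lena and Kerensa) take £156,000 each.
Kerensa's share (£156,000) is divided into 3 shares of £52,000: Vidar, Tariq, and Reuben each take £52,000.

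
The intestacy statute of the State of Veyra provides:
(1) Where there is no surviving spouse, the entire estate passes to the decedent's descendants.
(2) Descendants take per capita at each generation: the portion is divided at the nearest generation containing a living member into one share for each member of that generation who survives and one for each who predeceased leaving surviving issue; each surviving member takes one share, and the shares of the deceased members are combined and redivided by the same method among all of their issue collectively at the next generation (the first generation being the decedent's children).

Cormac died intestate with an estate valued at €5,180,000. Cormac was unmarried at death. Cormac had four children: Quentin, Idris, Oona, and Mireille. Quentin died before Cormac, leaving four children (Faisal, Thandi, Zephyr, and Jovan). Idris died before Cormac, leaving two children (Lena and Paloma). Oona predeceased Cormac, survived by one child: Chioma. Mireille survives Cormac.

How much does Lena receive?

Lena receives €555,000.

The entire €5,180,000 passes to the descendants.
That amount (€5,180,000) is divided at the children's generation into 4 shares of €1,295,000. Mireille takes €1,295,000. The 3 shares of the deceased (Quentin, Idris, and Oona) are combined into a pool of €3,885,000.
That pool (€3,885,000) is divided at the grandchildren's generation equally among Faisal, Thandi, Zephyr, Jovan, Lena, Paloma, and Chioma: €555,000 each.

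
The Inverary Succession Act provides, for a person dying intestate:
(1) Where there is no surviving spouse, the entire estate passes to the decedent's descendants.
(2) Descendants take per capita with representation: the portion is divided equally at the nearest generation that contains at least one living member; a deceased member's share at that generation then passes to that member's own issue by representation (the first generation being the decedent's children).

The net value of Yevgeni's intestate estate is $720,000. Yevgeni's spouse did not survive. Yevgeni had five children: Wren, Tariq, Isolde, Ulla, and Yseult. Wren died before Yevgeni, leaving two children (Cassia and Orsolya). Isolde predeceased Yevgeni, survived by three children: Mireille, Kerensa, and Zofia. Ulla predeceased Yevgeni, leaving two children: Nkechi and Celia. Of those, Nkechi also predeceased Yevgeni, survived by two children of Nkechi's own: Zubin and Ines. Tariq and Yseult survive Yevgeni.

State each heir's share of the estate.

The entire $720,000 passes to the descendants.
That amount ($720,000) is divided into 5 shares of $144,000: Tariq and Yseult each take $144,000; Wren's $144,000 share passes to Wren's issue; Isolde's $144,000 share passes to Isolde's issue; Ulla's $144,000 share passes to Ulla's issue.
Wren's share ($144,000) is divided into 2 shares of $72,000: Cassia and Orsolya each take $72,000.
Isolde's share ($144,000) is divided into 3 shares of $48,000: Mireille, Kerensa, and Zofia each take $48,000.
Ulla's share ($144,000) is divided into 2 shares of $72,000: Celia takes $72,000; Nkechi's $72,000 share passes to Nkechi's issue.
Nkechi's share ($72,000) is divided into 2 shares of $36,000: Zubin and Ines each take $36,000.

Cassia: $72,000; Orsolya: $72,000; Tariq: $144,000; Mireille: $48,000; Kerensa: $48,000; Zofia: $48,000; Zubin: $36,000; Ines: $36,000; Celia: $72,000; Yseult: $144,000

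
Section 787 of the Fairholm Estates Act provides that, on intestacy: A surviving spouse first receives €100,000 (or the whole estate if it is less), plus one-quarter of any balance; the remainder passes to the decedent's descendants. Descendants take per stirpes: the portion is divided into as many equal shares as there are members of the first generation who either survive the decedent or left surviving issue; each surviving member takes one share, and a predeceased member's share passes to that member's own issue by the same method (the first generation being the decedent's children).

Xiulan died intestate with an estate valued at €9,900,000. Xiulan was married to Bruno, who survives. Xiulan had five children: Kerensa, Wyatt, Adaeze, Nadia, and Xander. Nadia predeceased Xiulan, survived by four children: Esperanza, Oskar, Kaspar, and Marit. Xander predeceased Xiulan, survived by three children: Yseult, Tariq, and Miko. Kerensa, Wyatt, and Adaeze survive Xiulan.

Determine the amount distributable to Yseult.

Bruno first takes €100,000, leaving a balance of €9,800,000. Bruno then takes one-quarter of the balance (€2,450,000), for a total of €2,550,000. The remaining €7,350,000 passes to the descendants.
The descendants' portion (€7,350,000) is divided into 5 shares of €1,470,000: Kerensa, Wyatt, and Adaeze each take €1,470,000; Nadia's €1,470,000 share passes to Nadia's issue; Xander's €1,470,000 share passes to Xander's issue.
Nadia's share (€1,470,000) is divided into 4 shares of €367,500: Esperanza, Oskar, Kaspar, and Marit each take €367,500.
Xander's share (€1,470,000) is divided into 3 shares of €490,000: Yseult, Tariq, and Miko each take €490,000.

Yseult receives €490,000.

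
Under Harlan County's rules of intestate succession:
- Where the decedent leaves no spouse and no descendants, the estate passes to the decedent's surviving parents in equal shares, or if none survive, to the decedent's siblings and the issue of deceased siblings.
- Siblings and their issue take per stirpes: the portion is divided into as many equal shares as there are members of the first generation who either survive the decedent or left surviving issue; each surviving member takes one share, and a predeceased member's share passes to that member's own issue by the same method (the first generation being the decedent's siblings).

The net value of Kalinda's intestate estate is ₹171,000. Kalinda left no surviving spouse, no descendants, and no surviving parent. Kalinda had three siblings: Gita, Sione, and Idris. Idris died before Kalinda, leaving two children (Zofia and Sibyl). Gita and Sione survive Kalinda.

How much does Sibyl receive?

Sibyl receives ₹28,500.

The entire ₹171,000 passes to the siblings and their issue.
That amount (₹171,000) is divided into 3 shares of ₹57,000: Gita and Sione each take ₹57,000; Idris's ₹57,000 share passes to Idris's issue.
Idris's share (₹57,000) is divided into 2 shares of ₹28,500: Zofia and Sibyl each take ₹28,500.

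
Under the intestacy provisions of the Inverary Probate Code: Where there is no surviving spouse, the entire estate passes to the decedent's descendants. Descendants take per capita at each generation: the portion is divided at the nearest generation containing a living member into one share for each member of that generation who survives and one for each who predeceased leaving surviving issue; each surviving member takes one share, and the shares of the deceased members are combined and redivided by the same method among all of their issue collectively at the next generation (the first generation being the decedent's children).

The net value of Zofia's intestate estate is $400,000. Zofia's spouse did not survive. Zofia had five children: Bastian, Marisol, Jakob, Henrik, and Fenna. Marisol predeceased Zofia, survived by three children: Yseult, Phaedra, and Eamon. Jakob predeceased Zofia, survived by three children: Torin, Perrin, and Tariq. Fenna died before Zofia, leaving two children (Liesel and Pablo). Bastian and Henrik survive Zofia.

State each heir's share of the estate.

The entire $400,000 passes to the descendants.
That amount ($400,000) is divided at the children's generation into 5 shares of $80,000. Bastian and Henrik each take $80,000. The 3 shares of the deceased (Marisol, Jakob, and Fenna) are combined into a pool of $240,000.
That pool ($240,000) is divided at the grandchildren's generation equally among Yseult, Phaedra, Eamon, Torin, Perrin, Tariq, Liesel, and Pablo: $30,000 each.

Bastian: $80,000; Yseult: $30,000; Phaedra: $30,000; Eamon: $30,000; Torin: $30,000; Perrin: $30,000; Tariq: $30,000; Henrik: $80,000; Liesel: $30,000; Pablo: $30,000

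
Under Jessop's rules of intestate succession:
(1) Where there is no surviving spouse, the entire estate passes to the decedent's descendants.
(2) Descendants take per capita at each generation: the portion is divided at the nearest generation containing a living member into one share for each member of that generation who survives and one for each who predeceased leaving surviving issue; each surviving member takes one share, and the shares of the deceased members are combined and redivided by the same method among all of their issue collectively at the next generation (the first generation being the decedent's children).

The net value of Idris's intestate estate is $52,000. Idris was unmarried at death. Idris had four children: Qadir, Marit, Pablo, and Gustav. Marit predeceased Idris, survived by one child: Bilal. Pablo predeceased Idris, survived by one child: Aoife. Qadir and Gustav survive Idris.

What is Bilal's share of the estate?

The entire $52,000 passes to the descendants.
That amount ($52,000) is divided at the children's generation into 4 shares of $13,000. Qadir and Gustav each take $13,000. The 2 shares of the deceased (Marit and Pablo) are combined into a pool of $26,000.
That pool ($26,000) is divided at the grandchildren's generation equally among Bilal and Aoife: $13,000 each.

Bilal receives $13,000.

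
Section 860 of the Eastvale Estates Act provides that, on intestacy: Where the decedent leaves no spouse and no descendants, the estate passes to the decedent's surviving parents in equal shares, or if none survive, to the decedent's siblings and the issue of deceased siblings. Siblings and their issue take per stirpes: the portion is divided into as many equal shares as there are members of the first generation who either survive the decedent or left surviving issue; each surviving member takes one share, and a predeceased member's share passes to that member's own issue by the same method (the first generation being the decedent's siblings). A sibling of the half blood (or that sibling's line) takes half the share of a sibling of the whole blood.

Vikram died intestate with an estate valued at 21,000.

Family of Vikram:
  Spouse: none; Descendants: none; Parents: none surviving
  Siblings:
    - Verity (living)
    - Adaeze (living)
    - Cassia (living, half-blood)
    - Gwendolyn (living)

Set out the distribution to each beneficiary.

Verity: 6,000; Adaeze: 6,000; Cassia: 3,000; Gwendolyn: 6,000

The entire 21,000 passes to the siblings and their issue.
Counting each half-blood sibling's line as half a unit, there are 7/2 units in 21,000, so one unit is 6,000. Whole-blood lines (Verity, Adaeze, and Gwendolyn) take 6,000 each; half-blood lines (Cassia) take 3,000 each.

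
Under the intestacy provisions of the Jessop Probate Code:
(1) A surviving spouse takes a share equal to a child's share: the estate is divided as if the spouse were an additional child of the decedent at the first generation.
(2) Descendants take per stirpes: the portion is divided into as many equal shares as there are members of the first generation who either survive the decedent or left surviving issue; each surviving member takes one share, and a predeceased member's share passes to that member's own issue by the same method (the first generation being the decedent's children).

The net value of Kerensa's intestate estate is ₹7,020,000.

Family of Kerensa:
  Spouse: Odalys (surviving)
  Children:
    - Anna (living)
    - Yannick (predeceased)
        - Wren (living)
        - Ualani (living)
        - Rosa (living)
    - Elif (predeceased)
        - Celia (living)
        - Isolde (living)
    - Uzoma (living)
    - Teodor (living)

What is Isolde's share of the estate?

Isolde receives ₹585,000.

The spouse counts as an additional share at the children's level, so there are 6 primary shares of ₹1,170,000. Odalys takes one such share (₹1,170,000).
The children's combined portion (₹5,850,000) is divided into 5 shares of ₹1,170,000: Anna, Uzoma, and Teodor each take ₹1,170,000; Yannick's ₹1,170,000 share passes to Yannick's issue; Elif's ₹1,170,000 share passes to Elif's issue.
Yannick's share (₹1,170,000) is divided into 3 shares of ₹390,000: Wren, Ualani, and Rosa each take ₹390,000.
Elif's share (₹1,170,000) is divided into 2 shares of ₹585,000: Celia and Isolde each take ₹585,000.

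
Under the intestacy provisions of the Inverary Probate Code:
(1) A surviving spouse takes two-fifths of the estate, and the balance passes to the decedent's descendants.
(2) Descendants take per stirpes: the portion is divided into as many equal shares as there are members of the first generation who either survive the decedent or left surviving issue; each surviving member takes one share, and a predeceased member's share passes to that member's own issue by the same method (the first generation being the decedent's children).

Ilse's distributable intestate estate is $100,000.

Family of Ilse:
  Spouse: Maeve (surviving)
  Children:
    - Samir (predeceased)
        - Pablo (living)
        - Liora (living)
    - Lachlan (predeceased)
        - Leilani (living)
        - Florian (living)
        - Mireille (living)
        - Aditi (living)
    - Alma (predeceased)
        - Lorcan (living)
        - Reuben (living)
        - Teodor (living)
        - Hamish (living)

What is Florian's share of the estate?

Maeve takes two-fifths of $100,000 = $40,000. The remaining $60,000 passes to the descendants.
The descendants' portion ($60,000) is divided into 3 shares of $20,000: Samir's $20,000 share passes to Samir's issue; Lachlan's $20,000 share passes to Lachlan's issue; Alma's $20,000 share passes to Alma's issue.
Samir's share ($20,000) is divided into 2 shares of $10,000: Pablo and Liora each take $10,000.
Lachlan's share ($20,000) is divided into 4 shares of $5,000: Leilani, Florian, Mireille, and Aditi each take $5,000.
Alma's share ($20,000) is divided into 4 shares of $5,000: Lorcan, Reuben, Teodor, and Hamish each take $5,000.

Florian receives $5,000.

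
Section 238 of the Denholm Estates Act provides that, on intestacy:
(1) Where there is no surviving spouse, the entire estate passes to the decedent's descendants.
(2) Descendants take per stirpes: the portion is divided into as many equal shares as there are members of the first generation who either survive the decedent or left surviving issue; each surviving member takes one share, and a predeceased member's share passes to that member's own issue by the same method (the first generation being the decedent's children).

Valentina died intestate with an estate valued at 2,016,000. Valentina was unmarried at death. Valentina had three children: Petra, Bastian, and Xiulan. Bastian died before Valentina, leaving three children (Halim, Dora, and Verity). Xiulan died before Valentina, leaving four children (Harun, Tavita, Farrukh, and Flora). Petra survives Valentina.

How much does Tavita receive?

The entire 2,016,000 passes to the descendants.
That amount (2,016,000) is divided into 3 shares of 672,000: Petra takes 672,000; Bastian's 672,000 share passes to Bastian's issue; Xiulan's 672,000 share passes to Xiulan's issue.
Bastian's share (672,000) is divided into 3 shares of 224,000: Halim, Dora, and Verity each take 224,000.
Xiulan's share (672,000) is divided into 4 shares of 168,000: Harun, Tavita, Farrukh, and Flora each take 168,000.

Tavita receives 168,000.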